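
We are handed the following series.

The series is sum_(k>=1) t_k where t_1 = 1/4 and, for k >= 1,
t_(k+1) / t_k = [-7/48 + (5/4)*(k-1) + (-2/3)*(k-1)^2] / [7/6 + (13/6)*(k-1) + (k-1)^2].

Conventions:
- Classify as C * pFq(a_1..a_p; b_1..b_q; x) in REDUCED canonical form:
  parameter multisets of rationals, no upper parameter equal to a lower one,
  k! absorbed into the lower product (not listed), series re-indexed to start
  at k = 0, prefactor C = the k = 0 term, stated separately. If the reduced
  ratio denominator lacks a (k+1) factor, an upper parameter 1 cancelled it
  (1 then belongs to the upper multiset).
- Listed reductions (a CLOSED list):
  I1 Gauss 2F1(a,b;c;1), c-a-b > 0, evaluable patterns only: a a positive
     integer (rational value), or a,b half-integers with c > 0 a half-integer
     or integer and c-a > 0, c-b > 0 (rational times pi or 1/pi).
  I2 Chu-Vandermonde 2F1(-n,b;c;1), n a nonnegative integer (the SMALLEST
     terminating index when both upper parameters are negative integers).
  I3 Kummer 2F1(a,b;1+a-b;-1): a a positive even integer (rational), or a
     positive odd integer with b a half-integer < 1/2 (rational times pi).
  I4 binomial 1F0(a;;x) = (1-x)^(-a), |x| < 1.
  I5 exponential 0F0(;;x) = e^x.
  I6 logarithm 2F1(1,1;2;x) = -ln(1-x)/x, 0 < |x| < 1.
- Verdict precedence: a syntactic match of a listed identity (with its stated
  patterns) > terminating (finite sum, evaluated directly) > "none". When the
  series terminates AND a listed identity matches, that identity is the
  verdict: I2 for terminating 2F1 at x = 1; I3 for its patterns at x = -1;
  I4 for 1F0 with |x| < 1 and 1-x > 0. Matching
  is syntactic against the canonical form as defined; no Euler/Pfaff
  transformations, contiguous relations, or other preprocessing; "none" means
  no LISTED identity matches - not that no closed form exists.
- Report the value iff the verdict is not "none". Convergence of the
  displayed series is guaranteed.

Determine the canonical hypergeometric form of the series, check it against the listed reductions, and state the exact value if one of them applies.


Classification (C = 1/4): 2F1 with upper {-7/4, -1/8}, lower {7/6}, argument x = -2/3. Verdict: none - at argument -2/3 the multisets {-7/4, -1/8} ; {7/6} match no listed identity.

Key step: from the first term 1/4: roots of the ratio polynomials (C = 1/4) are the negated parameters.
Adjacent-term ratio: r(k) = (-2/3) * (k-7/4) (k-1/8) / [(k+7/6) (k+1)] - rational in k. x = (-2/3); t_0 = 1/4; negate the roots.


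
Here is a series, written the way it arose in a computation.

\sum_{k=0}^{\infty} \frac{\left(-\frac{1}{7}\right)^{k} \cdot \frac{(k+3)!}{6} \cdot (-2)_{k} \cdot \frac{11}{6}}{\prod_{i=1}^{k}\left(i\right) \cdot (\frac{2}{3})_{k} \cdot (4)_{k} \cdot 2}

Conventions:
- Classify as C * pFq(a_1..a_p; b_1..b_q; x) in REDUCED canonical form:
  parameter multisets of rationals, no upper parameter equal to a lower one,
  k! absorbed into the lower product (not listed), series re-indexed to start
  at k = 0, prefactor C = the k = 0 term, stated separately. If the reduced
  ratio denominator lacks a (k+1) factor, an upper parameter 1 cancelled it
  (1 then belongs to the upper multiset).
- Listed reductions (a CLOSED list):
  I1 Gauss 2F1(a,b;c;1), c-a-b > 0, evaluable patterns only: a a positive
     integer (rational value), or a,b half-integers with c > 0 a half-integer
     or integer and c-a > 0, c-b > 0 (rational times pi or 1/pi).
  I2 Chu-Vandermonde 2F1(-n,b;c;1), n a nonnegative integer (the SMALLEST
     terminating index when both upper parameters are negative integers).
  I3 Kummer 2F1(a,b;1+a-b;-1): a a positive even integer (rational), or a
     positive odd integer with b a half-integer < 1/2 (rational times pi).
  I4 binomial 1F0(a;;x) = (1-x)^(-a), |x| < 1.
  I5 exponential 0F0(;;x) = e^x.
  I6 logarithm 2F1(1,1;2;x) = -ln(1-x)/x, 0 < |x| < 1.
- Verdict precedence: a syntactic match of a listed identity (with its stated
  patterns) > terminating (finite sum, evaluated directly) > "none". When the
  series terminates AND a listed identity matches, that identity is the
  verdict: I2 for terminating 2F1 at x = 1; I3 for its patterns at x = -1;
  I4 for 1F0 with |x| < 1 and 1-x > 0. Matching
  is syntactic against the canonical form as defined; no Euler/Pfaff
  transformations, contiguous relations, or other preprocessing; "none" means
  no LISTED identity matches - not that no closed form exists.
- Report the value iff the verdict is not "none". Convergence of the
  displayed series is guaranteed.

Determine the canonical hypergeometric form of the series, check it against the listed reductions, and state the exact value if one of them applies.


Structural cue: from the first term \frac{11}{12}: the factorial ratio (C = 11/12) (k+a-1)!/(a-1)! is a rising factorial (a)_k.
Adjacent-term ratio: r(k) = -\frac{1}{7} * (k-2) / [(k+\frac{2}{3}) (k+1)] ; factor over Q: parameters, x = -\frac{1}{7}, and C = \frac{11}{12}.

Canonical form: C = \frac{11}{12} times 1F1 with upper {-2}, lower {\frac{2}{3}}, x = -\frac{1}{7}. Verdict: terminating - the sum ends at index 2 because -2 is a negative integer; exact evaluation follows. Value: \frac{7799}{5880}.


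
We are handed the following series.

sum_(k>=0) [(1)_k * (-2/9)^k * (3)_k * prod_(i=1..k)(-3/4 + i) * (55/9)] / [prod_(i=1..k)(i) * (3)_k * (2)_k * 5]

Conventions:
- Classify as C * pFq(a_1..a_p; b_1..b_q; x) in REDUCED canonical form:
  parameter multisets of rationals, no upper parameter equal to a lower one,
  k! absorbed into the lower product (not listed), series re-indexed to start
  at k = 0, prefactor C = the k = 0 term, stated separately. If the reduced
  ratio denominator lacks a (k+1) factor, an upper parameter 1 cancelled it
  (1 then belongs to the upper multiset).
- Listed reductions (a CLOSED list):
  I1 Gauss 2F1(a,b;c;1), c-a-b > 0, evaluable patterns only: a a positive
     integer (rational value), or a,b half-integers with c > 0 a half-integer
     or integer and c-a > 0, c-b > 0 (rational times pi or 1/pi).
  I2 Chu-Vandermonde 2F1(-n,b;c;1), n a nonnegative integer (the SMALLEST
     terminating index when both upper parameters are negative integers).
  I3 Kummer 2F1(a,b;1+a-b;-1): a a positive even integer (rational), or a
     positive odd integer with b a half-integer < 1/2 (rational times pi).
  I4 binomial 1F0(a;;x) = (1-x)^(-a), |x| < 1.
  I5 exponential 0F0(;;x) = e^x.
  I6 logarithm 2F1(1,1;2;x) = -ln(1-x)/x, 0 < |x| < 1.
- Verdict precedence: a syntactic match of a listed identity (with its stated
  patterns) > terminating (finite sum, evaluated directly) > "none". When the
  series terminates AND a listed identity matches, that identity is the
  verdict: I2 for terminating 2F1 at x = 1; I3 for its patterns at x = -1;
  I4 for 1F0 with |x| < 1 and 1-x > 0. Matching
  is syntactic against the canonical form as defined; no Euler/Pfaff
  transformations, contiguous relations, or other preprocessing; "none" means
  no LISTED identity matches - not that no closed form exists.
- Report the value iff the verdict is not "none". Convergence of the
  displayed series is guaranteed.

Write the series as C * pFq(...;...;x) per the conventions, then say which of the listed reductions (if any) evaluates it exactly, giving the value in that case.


x = -2/9 here; the reduced form reads 2F1, upper {1/4, 1}, lower {2}, C = 11/9. Verdict: none (x = -2/9): each listed identity misses the multisets {1/4, 1} ; {2}.

Key observation: x = (-2/9) and the running product (prefactor 11/9) telescopes to a rising factorial.
Term ratio: r(k) = (-2/9) * (k+1/4) (k+1) / [(k+2) (k+1)] - rational; roots negated = parameters, x = (-2/9), C = 11/9.


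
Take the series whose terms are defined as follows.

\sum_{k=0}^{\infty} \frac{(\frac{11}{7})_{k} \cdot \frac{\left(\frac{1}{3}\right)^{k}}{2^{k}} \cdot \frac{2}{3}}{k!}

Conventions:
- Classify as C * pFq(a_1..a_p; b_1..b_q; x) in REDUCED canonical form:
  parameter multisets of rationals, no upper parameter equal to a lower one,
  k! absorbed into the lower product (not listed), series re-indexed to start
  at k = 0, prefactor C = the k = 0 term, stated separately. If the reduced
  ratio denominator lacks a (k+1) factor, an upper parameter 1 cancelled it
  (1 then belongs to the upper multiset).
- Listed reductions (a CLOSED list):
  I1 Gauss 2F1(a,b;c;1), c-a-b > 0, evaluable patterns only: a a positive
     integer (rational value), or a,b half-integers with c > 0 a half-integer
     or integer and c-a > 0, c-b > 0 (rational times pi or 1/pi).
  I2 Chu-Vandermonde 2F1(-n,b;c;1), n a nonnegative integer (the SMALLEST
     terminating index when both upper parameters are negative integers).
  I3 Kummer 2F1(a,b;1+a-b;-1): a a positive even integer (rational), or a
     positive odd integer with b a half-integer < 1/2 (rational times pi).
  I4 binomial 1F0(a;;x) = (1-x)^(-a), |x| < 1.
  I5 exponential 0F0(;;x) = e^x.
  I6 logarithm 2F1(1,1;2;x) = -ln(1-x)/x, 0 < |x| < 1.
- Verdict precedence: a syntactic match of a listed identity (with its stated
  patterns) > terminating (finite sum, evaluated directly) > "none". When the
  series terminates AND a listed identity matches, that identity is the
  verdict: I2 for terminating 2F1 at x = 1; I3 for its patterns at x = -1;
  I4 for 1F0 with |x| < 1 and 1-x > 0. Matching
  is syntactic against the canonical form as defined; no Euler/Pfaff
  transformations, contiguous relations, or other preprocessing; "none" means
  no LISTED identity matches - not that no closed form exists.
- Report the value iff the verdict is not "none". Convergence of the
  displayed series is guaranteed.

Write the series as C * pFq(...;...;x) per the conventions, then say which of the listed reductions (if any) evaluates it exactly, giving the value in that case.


The series (x = \frac{1}{6}) is 1F0: upper {\frac{11}{7}}, lower {-}, prefactor \frac{2}{3}. Verdict at x = \frac{1}{6}: the binomial series (I4) matches (the 1F0 binomial series: exponent -11/7, x = \frac{1}{6}). Hence: \frac{2}{3} \cdot \left(\frac{5}{6}\right)^{-\frac{11}{7}}.

The tell: t_0 being \frac{2}{3}, the two k-th powers (C = 2/3, x = 1/6) combine into one argument.
Adjacent-term ratio: r(k) = \frac{1}{6} * (k+\frac{11}{7}) / [(k+1)] - rational in k. x = \frac{1}{6}; t_0 = \frac{2}{3}; negate the roots.


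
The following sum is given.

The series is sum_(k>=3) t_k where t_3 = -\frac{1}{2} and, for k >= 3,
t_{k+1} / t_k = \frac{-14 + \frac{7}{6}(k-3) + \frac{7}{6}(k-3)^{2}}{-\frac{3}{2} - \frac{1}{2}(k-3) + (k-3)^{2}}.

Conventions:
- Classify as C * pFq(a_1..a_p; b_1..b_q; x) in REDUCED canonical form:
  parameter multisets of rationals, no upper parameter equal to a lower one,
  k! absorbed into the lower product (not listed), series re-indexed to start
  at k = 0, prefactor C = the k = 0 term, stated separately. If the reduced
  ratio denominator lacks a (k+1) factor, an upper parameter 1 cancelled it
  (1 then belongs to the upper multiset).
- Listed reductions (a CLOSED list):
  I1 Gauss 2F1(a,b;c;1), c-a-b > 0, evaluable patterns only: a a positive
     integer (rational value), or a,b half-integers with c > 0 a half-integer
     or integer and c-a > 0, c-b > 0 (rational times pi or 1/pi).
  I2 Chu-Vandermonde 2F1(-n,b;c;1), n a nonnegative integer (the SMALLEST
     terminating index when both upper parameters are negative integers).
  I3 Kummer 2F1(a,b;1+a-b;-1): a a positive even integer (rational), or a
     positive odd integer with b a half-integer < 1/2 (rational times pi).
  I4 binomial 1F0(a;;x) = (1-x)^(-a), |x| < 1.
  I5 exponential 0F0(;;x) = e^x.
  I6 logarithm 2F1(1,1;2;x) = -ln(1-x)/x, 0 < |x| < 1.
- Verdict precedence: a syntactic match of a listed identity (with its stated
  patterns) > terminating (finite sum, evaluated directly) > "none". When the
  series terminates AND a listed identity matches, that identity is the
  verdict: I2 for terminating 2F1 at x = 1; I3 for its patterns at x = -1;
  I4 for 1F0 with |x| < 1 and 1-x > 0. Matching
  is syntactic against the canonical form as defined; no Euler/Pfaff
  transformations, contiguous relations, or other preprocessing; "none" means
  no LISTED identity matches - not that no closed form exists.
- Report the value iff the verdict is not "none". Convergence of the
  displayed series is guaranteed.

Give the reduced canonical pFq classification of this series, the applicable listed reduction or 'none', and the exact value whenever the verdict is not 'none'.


Key step: from the first term -\frac{1}{2}: the expanded ratio factors over Q; prefactor -1/2, roots give parameters.
Adjacent-term ratio: r(k) = \frac{7}{6} * (k-3) (k+4) / [(k-\frac{3}{2}) (k+1)] - rational in k. x = \frac{7}{6}; t_0 = -\frac{1}{2}; negate the roots.

This is -\frac{1}{2} * 2F1(-3, 4; -\frac{3}{2}; \frac{7}{6}) in reduced canonical form. Verdict: terminating - no listed pattern fits, but -3 in the upper list cuts the series at k = 3; direct evaluation. Sum: \frac{10501}{54}.


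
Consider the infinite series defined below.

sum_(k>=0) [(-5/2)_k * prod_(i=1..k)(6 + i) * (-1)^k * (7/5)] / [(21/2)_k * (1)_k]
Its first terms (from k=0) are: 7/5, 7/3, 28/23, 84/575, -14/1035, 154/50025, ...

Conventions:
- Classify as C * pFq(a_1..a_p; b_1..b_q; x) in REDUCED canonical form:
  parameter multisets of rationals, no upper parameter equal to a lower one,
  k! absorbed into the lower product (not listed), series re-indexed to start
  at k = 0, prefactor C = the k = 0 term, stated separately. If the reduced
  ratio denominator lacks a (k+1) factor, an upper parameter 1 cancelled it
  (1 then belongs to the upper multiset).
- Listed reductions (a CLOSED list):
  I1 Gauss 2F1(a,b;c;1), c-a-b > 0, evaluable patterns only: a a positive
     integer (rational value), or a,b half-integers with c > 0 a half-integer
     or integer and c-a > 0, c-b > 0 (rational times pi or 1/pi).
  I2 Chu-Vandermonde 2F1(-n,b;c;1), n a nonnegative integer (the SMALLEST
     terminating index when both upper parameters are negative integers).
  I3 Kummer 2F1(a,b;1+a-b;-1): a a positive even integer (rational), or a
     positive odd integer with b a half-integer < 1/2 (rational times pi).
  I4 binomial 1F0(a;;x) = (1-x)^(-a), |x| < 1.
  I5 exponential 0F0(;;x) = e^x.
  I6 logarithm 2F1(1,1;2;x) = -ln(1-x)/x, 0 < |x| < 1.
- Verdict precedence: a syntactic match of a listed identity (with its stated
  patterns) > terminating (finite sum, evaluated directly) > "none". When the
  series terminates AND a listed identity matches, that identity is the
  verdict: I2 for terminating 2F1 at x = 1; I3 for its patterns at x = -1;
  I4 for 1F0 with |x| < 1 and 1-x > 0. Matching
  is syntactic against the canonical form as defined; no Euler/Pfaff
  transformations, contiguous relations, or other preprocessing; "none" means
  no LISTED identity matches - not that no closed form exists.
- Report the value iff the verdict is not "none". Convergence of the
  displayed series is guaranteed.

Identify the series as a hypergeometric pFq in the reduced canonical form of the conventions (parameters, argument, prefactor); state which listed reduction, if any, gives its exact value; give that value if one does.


Classification (C = 7/5): 2F1 with upper {-5/2, 7}, lower {21/2}, argument x = -1. Verdict (x = -1): Kummer's theorem (I3) applies (x = -1; c = 21/2 equals 1+a-b for upper {-5/2, 7}: listed pattern). Value: (6789783/4194304) * pi.

First insight: from the first term 7/5: (1)_k (C = 7/5, x = -1) is k! itself.
Adjacent-term ratio: r(k) = (-1) * (k-5/2) (k+7) / [(k+21/2) (k+1)] - poly over poly, x = (-1) from leading terms; C = 7/5 at k = 0.


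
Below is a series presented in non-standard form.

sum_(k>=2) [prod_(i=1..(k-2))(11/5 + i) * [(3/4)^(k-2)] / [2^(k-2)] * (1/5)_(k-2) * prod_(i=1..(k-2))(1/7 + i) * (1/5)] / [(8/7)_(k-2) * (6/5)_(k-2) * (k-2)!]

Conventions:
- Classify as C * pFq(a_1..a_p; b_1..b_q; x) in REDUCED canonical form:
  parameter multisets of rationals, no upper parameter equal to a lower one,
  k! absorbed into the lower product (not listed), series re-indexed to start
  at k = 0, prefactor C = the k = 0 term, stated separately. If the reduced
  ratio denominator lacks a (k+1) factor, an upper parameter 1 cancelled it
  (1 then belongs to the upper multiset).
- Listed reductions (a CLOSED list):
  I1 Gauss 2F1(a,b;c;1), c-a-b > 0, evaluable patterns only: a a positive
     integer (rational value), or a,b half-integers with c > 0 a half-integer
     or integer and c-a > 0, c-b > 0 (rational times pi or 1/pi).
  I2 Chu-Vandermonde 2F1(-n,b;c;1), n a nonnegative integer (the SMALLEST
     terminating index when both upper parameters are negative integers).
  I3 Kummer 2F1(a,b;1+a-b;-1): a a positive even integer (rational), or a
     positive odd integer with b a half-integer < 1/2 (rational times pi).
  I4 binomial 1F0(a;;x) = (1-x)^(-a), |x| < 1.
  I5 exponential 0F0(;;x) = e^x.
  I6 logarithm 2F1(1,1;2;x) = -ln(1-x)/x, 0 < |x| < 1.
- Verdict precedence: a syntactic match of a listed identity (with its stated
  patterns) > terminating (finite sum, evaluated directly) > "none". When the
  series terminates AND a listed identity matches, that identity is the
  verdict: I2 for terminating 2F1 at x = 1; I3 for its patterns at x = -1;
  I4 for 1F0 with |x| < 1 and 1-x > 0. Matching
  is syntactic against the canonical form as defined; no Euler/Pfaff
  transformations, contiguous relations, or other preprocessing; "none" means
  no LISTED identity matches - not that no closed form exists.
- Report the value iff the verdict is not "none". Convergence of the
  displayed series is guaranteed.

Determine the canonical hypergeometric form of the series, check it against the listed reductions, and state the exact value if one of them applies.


Key step: from the first term 1/5: the two k-th powers (C = 1/5, x = 3/8) combine into one argument.
Adjacent-term ratio: r(k) = (3/8) * (k+1/5) (k+16/5) / [(k+6/5) (k+1)] - rational in k, leading ratio (3/8); with t_0 = 1/5, classification follows.

Canonical form: C = 1/5 times 2F1 with upper {1/5, 16/5}, lower {6/5}, x = 3/8. Verdict: none (x = 3/8): each listed identity misses the multisets {1/5, 16/5} ; {6/5}.


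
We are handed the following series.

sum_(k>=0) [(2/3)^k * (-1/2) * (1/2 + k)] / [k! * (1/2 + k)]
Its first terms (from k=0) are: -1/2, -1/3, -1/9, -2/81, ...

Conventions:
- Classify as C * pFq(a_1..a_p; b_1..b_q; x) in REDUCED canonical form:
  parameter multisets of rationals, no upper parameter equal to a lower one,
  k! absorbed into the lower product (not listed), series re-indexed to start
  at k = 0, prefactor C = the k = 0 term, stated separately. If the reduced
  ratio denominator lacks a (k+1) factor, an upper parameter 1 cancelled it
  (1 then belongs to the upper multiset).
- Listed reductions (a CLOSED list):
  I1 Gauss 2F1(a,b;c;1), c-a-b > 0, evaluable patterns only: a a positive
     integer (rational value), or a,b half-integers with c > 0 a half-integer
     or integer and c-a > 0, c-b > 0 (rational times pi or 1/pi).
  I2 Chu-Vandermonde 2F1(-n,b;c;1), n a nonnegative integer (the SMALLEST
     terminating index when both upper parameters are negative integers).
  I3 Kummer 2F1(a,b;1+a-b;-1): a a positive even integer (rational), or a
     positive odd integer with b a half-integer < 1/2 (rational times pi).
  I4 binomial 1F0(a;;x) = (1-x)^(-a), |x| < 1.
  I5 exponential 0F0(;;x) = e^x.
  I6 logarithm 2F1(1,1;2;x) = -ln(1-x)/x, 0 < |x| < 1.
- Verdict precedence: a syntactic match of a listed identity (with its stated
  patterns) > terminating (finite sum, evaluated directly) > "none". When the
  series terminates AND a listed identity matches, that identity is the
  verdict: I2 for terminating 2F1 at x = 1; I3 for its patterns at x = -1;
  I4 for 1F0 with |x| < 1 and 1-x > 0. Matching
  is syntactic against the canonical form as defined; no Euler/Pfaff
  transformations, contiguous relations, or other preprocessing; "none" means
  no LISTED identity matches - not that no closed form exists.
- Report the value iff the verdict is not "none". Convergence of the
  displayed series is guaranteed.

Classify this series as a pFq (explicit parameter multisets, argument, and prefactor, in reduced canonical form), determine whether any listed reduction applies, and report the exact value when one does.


Classification (C = -1/2): 0F0 with upper {-}, lower {-}, argument x = 2/3. Verdict: exponential (I5) applies (the 0F0 exponential series at x = 2/3). Hence: (-1/2) * e^(2/3).

The tell: t_0 being -1/2, the factor k + 1/2 cancels (top and bottom), leaving prefactor -1/2.
Adjacent-term ratio: r(k) = (2/3) * 1 / [(k+1)] - rational in k, leading ratio (2/3); with t_0 = -1/2, classification follows.


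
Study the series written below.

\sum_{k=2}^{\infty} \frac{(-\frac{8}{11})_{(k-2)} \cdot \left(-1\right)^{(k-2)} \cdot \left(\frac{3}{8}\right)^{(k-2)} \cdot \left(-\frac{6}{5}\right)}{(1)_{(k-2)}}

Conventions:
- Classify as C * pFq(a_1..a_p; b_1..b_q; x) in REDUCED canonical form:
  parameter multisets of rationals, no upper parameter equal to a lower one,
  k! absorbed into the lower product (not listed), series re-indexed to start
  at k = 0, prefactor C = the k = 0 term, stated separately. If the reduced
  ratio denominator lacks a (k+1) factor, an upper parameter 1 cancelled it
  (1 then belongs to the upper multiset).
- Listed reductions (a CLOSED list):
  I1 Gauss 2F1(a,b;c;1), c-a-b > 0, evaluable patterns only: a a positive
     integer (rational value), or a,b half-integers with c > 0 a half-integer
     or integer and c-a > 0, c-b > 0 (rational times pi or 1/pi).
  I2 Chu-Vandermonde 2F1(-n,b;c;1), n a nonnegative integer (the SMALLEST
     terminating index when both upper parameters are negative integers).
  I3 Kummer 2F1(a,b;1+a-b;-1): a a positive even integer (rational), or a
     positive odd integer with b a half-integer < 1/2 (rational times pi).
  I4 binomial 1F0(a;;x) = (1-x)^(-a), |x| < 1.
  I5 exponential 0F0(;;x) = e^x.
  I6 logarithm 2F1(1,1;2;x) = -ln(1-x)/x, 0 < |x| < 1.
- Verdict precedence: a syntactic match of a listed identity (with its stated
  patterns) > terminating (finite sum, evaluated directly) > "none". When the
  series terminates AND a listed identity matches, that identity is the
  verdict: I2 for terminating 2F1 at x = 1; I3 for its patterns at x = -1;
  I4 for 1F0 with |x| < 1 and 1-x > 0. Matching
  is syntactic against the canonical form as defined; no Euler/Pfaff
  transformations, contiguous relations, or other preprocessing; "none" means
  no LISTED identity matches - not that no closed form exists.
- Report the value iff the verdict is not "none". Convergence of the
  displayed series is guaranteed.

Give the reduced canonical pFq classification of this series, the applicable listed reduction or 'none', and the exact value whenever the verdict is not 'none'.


This is -\frac{6}{5} * 1F0(-\frac{8}{11}; -; -\frac{3}{8}) in reduced canonical form. Verdict: the I4 binomial reduction applies (the 1F0 binomial series: exponent 8/11, x = -\frac{3}{8}). Hence: \left(-\frac{6}{5}\right) \cdot \left(\frac{11}{8}\right)^{\frac{8}{11}}.

The tell: t_0 = -\frac{6}{5} here, and (1)_k (C = -6/5) is k! itself.
Consecutive-term ratio: r(k) = -\frac{3}{8} * (k-\frac{8}{11}) / [(k+1)] - rational in k, leading ratio -\frac{3}{8}; with t_0 = -\frac{6}{5}, classification follows.


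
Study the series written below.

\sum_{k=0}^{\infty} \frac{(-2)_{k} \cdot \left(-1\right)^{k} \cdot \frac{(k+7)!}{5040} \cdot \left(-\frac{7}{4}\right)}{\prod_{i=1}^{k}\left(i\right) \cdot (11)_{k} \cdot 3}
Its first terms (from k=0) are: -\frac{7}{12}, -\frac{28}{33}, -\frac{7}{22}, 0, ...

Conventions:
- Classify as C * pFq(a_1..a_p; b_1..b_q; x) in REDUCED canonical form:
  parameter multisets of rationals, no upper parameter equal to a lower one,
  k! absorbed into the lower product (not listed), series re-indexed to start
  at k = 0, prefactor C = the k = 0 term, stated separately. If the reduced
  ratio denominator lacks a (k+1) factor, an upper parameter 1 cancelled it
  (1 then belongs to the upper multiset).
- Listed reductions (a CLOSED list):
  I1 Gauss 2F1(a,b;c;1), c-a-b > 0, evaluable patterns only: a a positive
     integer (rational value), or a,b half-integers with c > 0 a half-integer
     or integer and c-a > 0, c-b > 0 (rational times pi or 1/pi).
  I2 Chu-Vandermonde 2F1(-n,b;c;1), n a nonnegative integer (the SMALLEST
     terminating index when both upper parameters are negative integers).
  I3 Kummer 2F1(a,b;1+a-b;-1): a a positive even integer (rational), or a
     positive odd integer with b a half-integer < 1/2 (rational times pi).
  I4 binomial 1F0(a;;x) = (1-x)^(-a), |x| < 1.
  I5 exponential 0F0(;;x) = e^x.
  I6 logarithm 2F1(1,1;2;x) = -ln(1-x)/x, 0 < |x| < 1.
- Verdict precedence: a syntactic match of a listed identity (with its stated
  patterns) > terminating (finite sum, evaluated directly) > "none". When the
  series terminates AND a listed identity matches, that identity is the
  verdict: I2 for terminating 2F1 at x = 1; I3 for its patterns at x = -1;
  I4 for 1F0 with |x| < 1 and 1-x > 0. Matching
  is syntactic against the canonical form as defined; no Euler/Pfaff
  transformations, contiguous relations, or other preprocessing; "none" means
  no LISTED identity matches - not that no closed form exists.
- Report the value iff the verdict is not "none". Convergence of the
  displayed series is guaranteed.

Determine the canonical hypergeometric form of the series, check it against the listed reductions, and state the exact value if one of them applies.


Key observation: t_0 = -\frac{7}{12} here, and the product of the first k integers (C = -7/12) is k!.
Step ratio: r(k) = -1 * (k-2) (k+8) / [(k+11) (k+1)] ; factor over Q: parameters, x = -1, and C = -\frac{7}{12}.

Classification (C = -\frac{7}{12}): 2F1 with upper {-2, 8}, lower {11}, argument x = -1. Verdict: this is Kummer's theorem (I3) (x = -1; c = 11 equals 1+a-b for upper {-2, 8}: listed pattern). Sum: -\frac{7}{4}.


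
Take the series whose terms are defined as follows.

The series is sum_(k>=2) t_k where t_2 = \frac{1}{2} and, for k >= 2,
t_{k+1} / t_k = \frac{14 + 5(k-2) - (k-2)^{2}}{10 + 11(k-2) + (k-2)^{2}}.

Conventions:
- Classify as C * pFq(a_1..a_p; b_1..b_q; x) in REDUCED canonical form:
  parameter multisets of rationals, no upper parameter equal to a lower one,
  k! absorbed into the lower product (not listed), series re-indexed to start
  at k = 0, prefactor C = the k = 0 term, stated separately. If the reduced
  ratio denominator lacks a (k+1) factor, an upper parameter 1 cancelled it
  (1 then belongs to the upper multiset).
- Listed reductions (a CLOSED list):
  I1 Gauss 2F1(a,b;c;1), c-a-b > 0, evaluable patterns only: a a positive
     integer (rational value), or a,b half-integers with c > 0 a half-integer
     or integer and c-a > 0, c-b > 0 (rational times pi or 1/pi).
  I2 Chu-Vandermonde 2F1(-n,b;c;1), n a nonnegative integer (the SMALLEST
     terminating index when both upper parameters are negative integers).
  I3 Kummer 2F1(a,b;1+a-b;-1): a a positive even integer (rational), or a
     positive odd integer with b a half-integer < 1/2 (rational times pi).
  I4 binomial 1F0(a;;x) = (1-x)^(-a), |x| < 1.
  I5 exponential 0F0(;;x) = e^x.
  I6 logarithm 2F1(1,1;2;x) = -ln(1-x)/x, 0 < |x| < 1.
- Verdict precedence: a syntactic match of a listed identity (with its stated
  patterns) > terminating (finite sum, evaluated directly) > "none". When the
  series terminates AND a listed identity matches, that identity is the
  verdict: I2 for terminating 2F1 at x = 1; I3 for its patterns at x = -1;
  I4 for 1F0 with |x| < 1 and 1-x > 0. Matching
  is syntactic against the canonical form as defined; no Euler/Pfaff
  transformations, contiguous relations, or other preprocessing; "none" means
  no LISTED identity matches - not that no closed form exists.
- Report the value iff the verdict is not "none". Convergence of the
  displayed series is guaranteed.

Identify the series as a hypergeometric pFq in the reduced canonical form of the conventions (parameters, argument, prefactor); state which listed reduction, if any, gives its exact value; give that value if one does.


Reduced: x = -1, 2F1, upper = {-7, 2}, lower = {10}, C = \frac{1}{2}. Verdict: Kummer's theorem (I3) applies (x = -1; c = 10 equals 1+a-b for upper {-7, 2}: listed pattern). Value: \frac{9}{4}.

The tell: x = -1 and roots of the ratio polynomials (C = 1/2) are the negated parameters.
Consecutive-term ratio: r(k) = -1 * (k-7) (k+2) / [(k+10) (k+1)] - poly over poly, x = -1 from leading terms; C = \frac{1}{2} at k = 0.


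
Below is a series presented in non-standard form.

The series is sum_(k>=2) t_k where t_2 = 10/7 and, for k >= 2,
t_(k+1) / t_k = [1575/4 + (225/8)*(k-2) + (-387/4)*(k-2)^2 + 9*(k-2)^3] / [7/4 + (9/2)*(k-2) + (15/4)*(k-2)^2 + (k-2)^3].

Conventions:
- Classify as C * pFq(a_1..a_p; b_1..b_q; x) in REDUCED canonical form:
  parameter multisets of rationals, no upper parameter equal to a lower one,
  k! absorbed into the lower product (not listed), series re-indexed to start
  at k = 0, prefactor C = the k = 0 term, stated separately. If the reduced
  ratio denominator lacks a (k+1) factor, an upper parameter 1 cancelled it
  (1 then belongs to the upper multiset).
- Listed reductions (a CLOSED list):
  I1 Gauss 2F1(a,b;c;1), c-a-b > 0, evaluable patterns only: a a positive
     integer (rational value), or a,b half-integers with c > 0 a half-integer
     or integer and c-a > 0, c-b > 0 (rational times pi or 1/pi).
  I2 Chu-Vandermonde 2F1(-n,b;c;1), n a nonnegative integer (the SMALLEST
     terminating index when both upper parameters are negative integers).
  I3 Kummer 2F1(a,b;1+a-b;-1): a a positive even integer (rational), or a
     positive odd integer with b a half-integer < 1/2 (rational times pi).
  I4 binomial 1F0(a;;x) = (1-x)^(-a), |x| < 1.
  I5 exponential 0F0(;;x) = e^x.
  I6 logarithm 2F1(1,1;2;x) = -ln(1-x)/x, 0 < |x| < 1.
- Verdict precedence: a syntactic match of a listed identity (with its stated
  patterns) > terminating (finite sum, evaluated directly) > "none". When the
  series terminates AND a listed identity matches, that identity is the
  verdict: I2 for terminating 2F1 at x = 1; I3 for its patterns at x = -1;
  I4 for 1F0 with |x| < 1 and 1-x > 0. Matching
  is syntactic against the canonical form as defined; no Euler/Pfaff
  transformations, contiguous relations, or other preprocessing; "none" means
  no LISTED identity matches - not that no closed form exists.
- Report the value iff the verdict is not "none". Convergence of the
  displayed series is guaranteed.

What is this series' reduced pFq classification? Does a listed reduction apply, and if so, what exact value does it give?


At argument 9: a 2F1 with upper {-10, -5/2}, lower {1}, scaled by C = 10/7. Verdict: terminating - no listed pattern fits, but -10 in the upper list cuts the series at k = 10; direct evaluation. Hence: -56100317245/131072.

The tell: from the first term 10/7: factor the ratio over Q (C = 10/7): negated roots = parameters.
Ratio: r(k) = 9 * (k-10) (k-5/2) / [(k+1) (k+1)] - rational in k, leading ratio 9; with t_0 = 10/7, classification follows.


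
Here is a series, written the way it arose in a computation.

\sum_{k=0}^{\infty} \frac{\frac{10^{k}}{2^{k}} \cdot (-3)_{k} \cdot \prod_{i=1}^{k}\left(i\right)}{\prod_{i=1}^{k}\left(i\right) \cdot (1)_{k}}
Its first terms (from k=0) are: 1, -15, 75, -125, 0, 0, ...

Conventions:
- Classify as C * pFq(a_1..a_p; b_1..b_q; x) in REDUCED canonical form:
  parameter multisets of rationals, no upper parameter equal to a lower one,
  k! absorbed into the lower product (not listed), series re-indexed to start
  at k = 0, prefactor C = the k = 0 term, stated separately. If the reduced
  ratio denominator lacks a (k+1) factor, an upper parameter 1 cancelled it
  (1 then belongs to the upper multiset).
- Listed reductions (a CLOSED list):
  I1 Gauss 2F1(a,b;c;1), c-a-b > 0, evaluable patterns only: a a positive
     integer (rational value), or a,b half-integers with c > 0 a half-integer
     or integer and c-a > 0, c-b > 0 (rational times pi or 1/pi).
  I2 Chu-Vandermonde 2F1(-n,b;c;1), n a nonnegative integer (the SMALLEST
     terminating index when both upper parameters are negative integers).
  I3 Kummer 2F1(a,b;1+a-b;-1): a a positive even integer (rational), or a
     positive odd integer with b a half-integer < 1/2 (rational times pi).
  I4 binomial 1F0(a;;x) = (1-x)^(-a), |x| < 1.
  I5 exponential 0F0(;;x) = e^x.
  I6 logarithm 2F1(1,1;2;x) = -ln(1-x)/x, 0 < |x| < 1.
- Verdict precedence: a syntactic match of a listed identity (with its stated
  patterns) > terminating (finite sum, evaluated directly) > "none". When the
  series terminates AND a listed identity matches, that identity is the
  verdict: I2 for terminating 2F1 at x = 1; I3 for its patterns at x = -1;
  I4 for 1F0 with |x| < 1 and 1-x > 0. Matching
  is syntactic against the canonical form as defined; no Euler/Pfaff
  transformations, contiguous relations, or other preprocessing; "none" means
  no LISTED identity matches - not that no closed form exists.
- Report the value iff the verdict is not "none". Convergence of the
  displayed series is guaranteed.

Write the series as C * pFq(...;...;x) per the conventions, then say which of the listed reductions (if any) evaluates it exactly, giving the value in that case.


With C = 1: the canonical form is 1F0(-3; -; 5). Verdict: terminating (-3 upstairs). 4 nonzero terms in all; added directly. Value: -64.

First insight: t_0 being 1, the two k-th powers (C = 1, x = 5) combine into one argument.
Term ratio: r(k) = 5 * (k-3) / [(k+1)] ; factor over Q: parameters, x = 5, and C = 1.


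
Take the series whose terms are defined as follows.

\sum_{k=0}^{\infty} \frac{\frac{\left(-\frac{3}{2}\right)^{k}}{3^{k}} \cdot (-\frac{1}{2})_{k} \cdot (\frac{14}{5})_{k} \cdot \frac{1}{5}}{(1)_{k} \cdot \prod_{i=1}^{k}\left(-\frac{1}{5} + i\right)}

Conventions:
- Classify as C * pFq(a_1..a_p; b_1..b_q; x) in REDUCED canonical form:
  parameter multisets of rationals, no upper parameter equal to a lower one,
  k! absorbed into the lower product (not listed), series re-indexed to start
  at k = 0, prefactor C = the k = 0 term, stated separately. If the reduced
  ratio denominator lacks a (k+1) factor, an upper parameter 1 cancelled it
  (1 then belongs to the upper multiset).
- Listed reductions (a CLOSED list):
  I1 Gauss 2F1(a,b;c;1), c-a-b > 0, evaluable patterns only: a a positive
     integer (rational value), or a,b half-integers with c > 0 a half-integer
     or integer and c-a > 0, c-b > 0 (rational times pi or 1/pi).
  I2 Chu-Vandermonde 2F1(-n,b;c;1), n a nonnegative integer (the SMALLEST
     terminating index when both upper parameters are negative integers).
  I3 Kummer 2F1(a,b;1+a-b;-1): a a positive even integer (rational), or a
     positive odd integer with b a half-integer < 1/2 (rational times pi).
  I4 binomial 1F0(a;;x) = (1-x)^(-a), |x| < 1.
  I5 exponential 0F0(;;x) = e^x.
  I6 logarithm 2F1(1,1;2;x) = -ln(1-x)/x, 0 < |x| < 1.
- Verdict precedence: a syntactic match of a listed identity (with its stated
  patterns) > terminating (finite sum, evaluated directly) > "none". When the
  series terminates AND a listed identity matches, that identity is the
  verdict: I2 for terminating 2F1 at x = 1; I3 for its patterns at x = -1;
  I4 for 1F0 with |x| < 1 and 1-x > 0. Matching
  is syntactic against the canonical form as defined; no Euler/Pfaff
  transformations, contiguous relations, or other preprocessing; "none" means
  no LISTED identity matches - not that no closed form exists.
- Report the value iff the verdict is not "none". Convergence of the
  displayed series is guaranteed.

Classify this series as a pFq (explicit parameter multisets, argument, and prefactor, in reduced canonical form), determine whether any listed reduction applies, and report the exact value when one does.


Reduced: x = -\frac{1}{2}, 2F1, upper = {-\frac{1}{2}, \frac{14}{5}}, lower = {\frac{4}{5}}, C = \frac{1}{5}. Verdict: none (x = -\frac{1}{2}): each listed identity misses the multisets {-\frac{1}{2}, \frac{14}{5}} ; {\frac{4}{5}}.

Key step: t_0 = \frac{1}{5} here, and the lower running product (C = 1/5) is a rising factorial.
Step ratio: r(k) = -\frac{1}{2} * (k-\frac{1}{2}) (k+\frac{14}{5}) / [(k+\frac{4}{5}) (k+1)] - rational; roots negated = parameters, x = -\frac{1}{2}, C = \frac{1}{5}.


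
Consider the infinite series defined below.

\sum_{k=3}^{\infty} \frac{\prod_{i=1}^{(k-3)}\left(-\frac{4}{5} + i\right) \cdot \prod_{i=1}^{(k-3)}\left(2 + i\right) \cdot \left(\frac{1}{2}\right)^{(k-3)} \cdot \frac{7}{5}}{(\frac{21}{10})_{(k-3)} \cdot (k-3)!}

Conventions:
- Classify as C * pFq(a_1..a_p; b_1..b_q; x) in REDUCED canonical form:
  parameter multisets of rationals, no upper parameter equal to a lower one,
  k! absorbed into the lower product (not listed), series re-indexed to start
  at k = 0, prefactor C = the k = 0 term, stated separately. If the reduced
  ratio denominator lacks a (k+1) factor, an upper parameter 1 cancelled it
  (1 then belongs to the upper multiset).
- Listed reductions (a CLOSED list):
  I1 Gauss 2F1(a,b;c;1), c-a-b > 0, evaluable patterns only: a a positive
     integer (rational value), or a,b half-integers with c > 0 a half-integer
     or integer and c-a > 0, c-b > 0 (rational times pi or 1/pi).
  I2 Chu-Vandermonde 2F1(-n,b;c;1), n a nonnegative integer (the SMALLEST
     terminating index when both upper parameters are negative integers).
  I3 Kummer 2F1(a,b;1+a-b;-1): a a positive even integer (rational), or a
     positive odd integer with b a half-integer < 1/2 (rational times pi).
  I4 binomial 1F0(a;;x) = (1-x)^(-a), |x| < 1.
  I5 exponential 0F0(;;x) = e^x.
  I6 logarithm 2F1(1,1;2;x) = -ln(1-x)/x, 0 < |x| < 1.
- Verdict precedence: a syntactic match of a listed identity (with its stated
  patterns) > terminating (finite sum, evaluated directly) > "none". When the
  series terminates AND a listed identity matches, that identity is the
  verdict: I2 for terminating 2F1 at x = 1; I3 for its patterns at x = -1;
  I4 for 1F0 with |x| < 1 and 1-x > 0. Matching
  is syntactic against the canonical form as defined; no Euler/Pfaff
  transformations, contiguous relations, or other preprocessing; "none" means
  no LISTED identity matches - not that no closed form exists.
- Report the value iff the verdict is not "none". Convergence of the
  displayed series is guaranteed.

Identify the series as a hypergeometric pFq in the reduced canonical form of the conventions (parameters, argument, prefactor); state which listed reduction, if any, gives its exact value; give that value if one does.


x = \frac{1}{2} here; the reduced form reads 2F1, upper {\frac{1}{5}, 3}, lower {\frac{21}{10}}, C = \frac{7}{5}. Verdict: none - at argument \frac{1}{2} the multisets {\frac{1}{5}, 3} ; {\frac{21}{10}} match no listed identity.

First insight: with t_0 = \frac{7}{5}, the running product (C = 7/5) telescopes to a rising factorial.
Consecutive-term ratio: r(k) = \frac{1}{2} * (k+\frac{1}{5}) (k+3) / [(k+\frac{21}{10}) (k+1)] - poly over poly, x = \frac{1}{2} from leading terms; C = \frac{7}{5} at k = 0.


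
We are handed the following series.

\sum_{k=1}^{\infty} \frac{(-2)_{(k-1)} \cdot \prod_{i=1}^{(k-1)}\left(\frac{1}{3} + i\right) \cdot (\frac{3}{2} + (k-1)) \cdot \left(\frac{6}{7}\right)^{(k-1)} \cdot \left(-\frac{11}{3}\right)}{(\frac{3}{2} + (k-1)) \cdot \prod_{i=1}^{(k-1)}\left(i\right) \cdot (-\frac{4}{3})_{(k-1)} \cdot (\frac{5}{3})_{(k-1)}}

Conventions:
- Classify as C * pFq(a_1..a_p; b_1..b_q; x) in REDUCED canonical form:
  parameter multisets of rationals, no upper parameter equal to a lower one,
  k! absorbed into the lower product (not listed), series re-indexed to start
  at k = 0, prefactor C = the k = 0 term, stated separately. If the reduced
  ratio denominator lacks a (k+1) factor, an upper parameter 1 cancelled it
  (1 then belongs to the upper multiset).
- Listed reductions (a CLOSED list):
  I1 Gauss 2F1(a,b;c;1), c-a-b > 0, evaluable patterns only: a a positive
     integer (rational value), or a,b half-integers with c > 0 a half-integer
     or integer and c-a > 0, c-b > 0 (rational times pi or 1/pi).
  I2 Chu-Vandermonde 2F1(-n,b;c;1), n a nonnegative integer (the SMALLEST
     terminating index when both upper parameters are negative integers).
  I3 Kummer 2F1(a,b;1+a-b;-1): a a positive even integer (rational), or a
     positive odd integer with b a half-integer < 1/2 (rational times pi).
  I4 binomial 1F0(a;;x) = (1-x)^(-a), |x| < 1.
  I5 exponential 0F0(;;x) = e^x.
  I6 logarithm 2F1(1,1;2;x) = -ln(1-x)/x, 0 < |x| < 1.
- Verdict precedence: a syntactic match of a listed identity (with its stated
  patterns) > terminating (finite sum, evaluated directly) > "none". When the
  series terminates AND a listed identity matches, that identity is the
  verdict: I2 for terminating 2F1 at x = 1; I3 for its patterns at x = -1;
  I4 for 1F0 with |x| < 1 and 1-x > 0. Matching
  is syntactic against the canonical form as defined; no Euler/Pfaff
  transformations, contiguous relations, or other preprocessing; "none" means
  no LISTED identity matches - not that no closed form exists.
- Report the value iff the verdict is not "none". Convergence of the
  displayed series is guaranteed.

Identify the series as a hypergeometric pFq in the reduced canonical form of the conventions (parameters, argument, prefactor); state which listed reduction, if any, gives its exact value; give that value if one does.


Structural cue: x = \frac{6}{7} and the product of the first k integers (prefactor -11/3) is k!.
Ratio: r(k) = \frac{6}{7} * (k-2) (k+\frac{4}{3}) / [(k-\frac{4}{3}) (k+\frac{5}{3}) (k+1)] - poly over poly, x = \frac{6}{7} from leading terms; C = -\frac{11}{3} at k = 0.

The series (x = \frac{6}{7}) is 2F2: upper {-2, \frac{4}{3}}, lower {-\frac{4}{3}, \frac{5}{3}}, prefactor -\frac{11}{3}. Verdict: terminating (-2 upstairs). 3 nonzero terms in all; added directly. Value: -\frac{2453}{210}.
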